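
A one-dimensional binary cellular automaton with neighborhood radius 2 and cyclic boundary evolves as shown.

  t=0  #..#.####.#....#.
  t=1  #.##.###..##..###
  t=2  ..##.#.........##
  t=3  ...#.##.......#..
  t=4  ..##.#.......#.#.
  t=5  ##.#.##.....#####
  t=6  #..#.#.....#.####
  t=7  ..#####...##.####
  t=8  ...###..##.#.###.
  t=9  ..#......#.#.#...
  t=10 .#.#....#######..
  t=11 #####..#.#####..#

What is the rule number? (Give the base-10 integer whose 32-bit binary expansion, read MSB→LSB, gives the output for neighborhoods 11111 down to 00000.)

  [31] ##### => #  t=5,i=14
  [30] ####. => #  t=0,i=7
  [29] ###.# => .  t=0,i=8
  [28] ###.. => .  t=1,i=7
  [27] ##.## => .  t=1,i=1
  [26] ##.#. => .  t=0,i=9
  [25] ##..# => .  t=1,i=8
  [24] ##... => .  t=3,i=7
  [23] #.### => #  t=0,i=5
  [22] #.##. => #  t=1,i=2
  [21] #.#.# => #  t=5,i=3
  [20] #.#.. => #  t=0,i=0
  [19] #..## => .  t=1,i=9
  [18] #..#. => #  t=0,i=2
  [17] #...# => #  t=4,i=0
  [16] #.... => .  t=0,i=12
  [15] .#### => #  t=0,i=6
  [14] .###. => .  t=1,i=6
  [13] .##.# => #  t=1,i=3
  [12] .##.. => .  t=1,i=11
  [11] .#.## => .  t=0,i=4
  [10] .#.#. => #  t=0,i=16
  [9] .#..# => .  t=0,i=1
  [8] .#... => #  t=0,i=11
  [7] ..### => .  t=1,i=14
  [6] ..##. => .  t=1,i=10
  [5] ..#.# => #  t=0,i=3
  [4] ..#.. => .  t=3,i=14
  [3] ...## => #  t=2,i=14
  [2] ...#. => #  t=0,i=14
  [1] ....# => .  t=0,i=13
  [0] ..... => .  t=2,i=8
  bits 11000000111101101010010100101100 = 3237389612

3237389612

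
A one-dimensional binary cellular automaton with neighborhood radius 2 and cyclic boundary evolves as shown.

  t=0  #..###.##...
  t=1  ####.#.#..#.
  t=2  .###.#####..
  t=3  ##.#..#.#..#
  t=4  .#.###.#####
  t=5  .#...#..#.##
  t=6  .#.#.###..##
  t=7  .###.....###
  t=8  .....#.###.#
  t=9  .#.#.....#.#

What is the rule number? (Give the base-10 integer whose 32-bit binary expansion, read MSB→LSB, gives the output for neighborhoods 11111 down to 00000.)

1618978522

  nb #####: next=.  (t=2,i=7, bit31=0)
  nb ####.: next=#  (t=1,i=2, bit30=1)
  nb ###.#: next=#  (t=0,i=5, bit29=1)
  nb ###..: next=.  (t=2,i=9, bit28=0)
  nb ##.##: next=.  (t=0,i=6, bit27=0)
  nb ##.#.: next=.  (t=1,i=4, bit26=0)
  nb ##..#: next=.  (t=6,i=8, bit25=0)
  nb ##...: next=.  (t=0,i=9, bit24=0)
  nb #.###: next=.  (t=1,i=0, bit23=0)
  nb #.##.: next=#  (t=0,i=7, bit22=1)
  nb #.#.#: next=#  (t=1,i=5, bit21=1)
  nb #.#..: next=#  (t=1,i=7, bit20=1)
  nb #..##: next=#  (t=0,i=2, bit19=1)
  nb #..#.: next=#  (t=1,i=9, bit18=1)
  nb #...#: next=#  (t=0,i=10, bit17=1)
  nb #....: next=#  (t=7,i=5, bit16=1)
  nb .####: next=#  (t=1,i=1, bit15=1)
  nb .###.: next=.  (t=0,i=4, bit14=0)
  nb .##.#: next=#  (t=5,i=11, bit13=1)
  nb .##..: next=.  (t=0,i=8, bit12=0)
  nb .#.##: next=.  (t=1,i=11, bit11=0)
  nb .#.#.: next=#  (t=1,i=6, bit10=1)
  nb .#..#: next=#  (t=0,i=1, bit9=1)
  nb .#...: next=.  (t=5,i=2, bit8=0)
  nb ..###: next=#  (t=0,i=3, bit7=1)
  nb ..##.: next=#  (t=6,i=10, bit6=1)
  nb ..#.#: next=.  (t=1,i=10, bit5=0)
  nb ..#..: next=#  (t=0,i=0, bit4=1)
  nb ...##: next=#  (t=2,i=0, bit3=1)
  nb ...#.: next=.  (t=0,i=11, bit2=0)
  nb ....#: next=#  (t=7,i=7, bit1=1)
  nb .....: next=.  (t=7,i=6, bit0=0)
  bits 01100000011111111010011011011010 = 1618978522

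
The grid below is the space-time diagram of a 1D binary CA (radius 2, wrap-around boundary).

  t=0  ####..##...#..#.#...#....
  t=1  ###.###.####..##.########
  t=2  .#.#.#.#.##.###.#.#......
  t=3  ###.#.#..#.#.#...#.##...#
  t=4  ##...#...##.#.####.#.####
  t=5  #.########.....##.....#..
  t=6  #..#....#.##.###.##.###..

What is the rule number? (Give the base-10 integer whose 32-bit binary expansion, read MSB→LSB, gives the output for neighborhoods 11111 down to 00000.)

1263257086

  [31] ##### => .  t=1,i=0
  [30] ####. => #  t=0,i=2
  [29] ###.# => .  t=1,i=2
  [28] ###.. => .  t=0,i=3
  [27] ##.## => #  t=1,i=3
  [26] ##.#. => .  t=2,i=15
  [25] ##..# => #  t=0,i=4
  [24] ##... => #  t=0,i=8
  [23] #.### => .  t=1,i=4
  [22] #.##. => #  t=2,i=9
  [21] #.#.# => .  t=2,i=3
  [20] #.#.. => .  t=0,i=16
  [19] #..## => #  t=0,i=5
  [18] #..#. => .  t=0,i=13
  [17] #...# => #  t=0,i=9
  [16] #.... => #  t=0,i=22
  [15] .#### => #  t=0,i=1
  [14] .###. => #  t=1,i=5
  [13] .##.# => .  t=1,i=15
  [12] .##.. => .  t=0,i=7
  [11] .#.## => .  t=2,i=8
  [10] .#.#. => #  t=0,i=15
  [9] .#..# => .  t=0,i=12
  [8] .#... => #  t=0,i=17
  [7] ..### => #  t=0,i=0
  [6] ..##. => #  t=0,i=6
  [5] ..#.# => #  t=0,i=14
  [4] ..#.. => #  t=0,i=11
  [3] ...## => #  t=0,i=24
  [2] ...#. => #  t=0,i=10
  [1] ....# => #  t=0,i=23
  [0] ..... => .  t=2,i=21
  bits 01001011010010111100010111111110 = 1263257086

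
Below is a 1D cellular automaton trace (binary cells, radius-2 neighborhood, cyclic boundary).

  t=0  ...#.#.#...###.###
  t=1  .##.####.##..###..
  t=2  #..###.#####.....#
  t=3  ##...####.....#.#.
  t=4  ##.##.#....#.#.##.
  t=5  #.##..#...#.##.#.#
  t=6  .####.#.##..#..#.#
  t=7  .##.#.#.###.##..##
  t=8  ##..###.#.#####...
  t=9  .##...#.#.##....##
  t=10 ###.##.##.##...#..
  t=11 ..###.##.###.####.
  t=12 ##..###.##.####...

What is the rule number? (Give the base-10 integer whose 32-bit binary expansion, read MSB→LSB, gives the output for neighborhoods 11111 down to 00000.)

720541213

  [31] ##### => .  t=2,i=9
  [30] ####. => .  t=1,i=6
  [29] ###.# => #  t=0,i=13
  [28] ###.. => .  t=0,i=17
  [27] ##.## => #  t=0,i=14
  [26] ##.#. => .  t=4,i=5
  [25] ##..# => #  t=1,i=11
  [24] ##... => .  t=0,i=0
  [23] #.### => #  t=0,i=15
  [22] #.##. => #  t=1,i=9
  [21] #.#.# => #  t=0,i=5
  [20] #.#.. => #  t=0,i=7
  [19] #..## => .  t=1,i=12
  [18] #..#. => .  t=5,i=5
  [17] #...# => #  t=0,i=1
  [16] #.... => .  t=2,i=13
  [15] .#### => #  t=1,i=5
  [14] .###. => .  t=0,i=12
  [13] .##.# => .  t=1,i=2
  [12] .##.. => #  t=1,i=10
  [11] .#.## => .  t=3,i=17
  [10] .#.#. => #  t=0,i=4
  [9] .#..# => #  t=6,i=13
  [8] .#... => .  t=0,i=8
  [7] ..### => .  t=0,i=11
  [6] ..##. => .  t=1,i=1
  [5] ..#.# => .  t=0,i=3
  [4] ..#.. => #  t=5,i=6
  [3] ...## => #  t=0,i=10
  [2] ...#. => #  t=0,i=2
  [1] ....# => .  t=2,i=15
  [0] ..... => #  t=2,i=14
  bits 00101010111100101001011000011101 = 720541213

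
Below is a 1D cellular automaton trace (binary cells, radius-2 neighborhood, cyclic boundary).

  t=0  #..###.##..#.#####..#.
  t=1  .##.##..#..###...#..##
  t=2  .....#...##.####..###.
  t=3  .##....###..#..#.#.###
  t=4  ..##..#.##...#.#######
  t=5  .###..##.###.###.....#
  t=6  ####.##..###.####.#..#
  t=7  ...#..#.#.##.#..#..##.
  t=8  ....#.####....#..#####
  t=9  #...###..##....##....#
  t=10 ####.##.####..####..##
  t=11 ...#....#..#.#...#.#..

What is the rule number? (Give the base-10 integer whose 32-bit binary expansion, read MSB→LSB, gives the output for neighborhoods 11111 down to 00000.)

  [31] ##### => .  t=0,i=15
  [30] ####. => .  t=0,i=16
  [29] ###.# => #  t=0,i=5
  [28] ###.. => #  t=0,i=17
  [27] ##.## => .  t=0,i=6
  [26] ##.#. => .  t=6,i=17
  [25] ##..# => .  t=0,i=9
  [24] ##... => #  t=1,i=14
  [23] #.### => #  t=0,i=13
  [22] #.##. => .  t=0,i=7
  [21] #.#.# => #  t=3,i=17
  [20] #.#.. => .  t=0,i=0
  [19] #..## => #  t=0,i=2
  [18] #..#. => .  t=0,i=10
  [17] #...# => #  t=1,i=15
  [16] #.... => .  t=2,i=0
  [15] .#### => .  t=0,i=14
  [14] .###. => #  t=0,i=4
  [13] .##.# => .  t=1,i=2
  [12] .##.. => #  t=0,i=8
  [11] .#.## => #  t=0,i=12
  [10] .#.#. => #  t=0,i=21
  [9] .#..# => #  t=0,i=1
  [8] .#... => .  t=2,i=6
  [7] ..### => .  t=0,i=3
  [6] ..##. => #  t=1,i=20
  [5] ..#.# => #  t=0,i=11
  [4] ..#.. => .  t=1,i=8
  [3] ...## => #  t=2,i=8
  [2] ...#. => .  t=1,i=16
  [1] ....# => .  t=2,i=3
  [0] ..... => #  t=2,i=1
  bits 00110001101010100101111001101001 = 833248873

833248873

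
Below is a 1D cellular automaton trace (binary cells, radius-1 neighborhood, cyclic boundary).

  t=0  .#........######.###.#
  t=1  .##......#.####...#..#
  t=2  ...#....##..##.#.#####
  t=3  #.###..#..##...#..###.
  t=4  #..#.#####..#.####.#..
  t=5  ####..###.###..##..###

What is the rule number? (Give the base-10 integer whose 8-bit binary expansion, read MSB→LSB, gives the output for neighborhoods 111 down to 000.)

  nb ###: next=#  (t=0,i=11, bit7=1)
  nb ##.: next=.  (t=0,i=15, bit6=0)
  nb #.#: next=.  (t=0,i=0, bit5=0)
  nb #..: next=#  (t=0,i=2, bit4=1)
  nb .##: next=.  (t=0,i=10, bit3=0)
  nb .#.: next=#  (t=0,i=1, bit2=1)
  nb ..#: next=#  (t=0,i=9, bit1=1)
  nb ...: next=.  (t=0,i=3, bit0=0)
  bits 10010110 = 150

150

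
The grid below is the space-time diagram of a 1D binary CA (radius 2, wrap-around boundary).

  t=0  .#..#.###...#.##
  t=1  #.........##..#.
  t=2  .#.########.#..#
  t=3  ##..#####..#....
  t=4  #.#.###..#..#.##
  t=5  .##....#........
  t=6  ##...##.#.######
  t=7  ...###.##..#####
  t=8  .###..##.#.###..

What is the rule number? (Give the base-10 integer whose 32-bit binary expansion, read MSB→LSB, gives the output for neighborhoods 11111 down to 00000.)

2388821455

  [31] ##### => #  t=2,i=5
  [30] ####. => .  t=2,i=9
  [29] ###.# => .  t=2,i=10
  [28] ###.. => .  t=0,i=8
  [27] ##.## => #  t=7,i=6
  [26] ##.#. => #  t=0,i=0
  [25] ##..# => #  t=1,i=12
  [24] ##... => .  t=0,i=9
  [23] #.### => .  t=0,i=6
  [22] #.##. => #  t=0,i=14
  [21] #.#.# => #  t=2,i=1
  [20] #.#.. => .  t=0,i=1
  [19] #..## => .  t=3,i=3
  [18] #..#. => .  t=0,i=3
  [17] #...# => #  t=0,i=10
  [16] #.... => .  t=1,i=2
  [15] .#### => #  t=2,i=4
  [14] .###. => .  t=0,i=7
  [13] .##.# => .  t=0,i=15
  [12] .##.. => .  t=1,i=11
  [11] .#.## => .  t=0,i=5
  [10] .#.#. => #  t=1,i=15
  [9] .#..# => .  t=0,i=2
  [8] .#... => #  t=1,i=1
  [7] ..### => #  t=3,i=4
  [6] ..##. => #  t=1,i=10
  [5] ..#.# => .  t=0,i=4
  [4] ..#.. => .  t=3,i=11
  [3] ...## => #  t=1,i=9
  [2] ...#. => #  t=0,i=11
  [1] ....# => #  t=1,i=8
  [0] ..... => #  t=1,i=3
  bits 10001110011000101000010111001111 = 2388821455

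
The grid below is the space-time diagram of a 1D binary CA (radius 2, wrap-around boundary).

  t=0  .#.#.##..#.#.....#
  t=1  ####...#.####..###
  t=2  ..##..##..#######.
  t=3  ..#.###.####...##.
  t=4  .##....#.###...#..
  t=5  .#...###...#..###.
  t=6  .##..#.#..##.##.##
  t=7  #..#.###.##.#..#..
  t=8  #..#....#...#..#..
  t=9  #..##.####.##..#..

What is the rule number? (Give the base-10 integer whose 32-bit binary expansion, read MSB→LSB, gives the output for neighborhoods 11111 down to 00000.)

1513653750

  #####|.  b31=0 t=1,i=0
  ####.|#  b30=1 t=1,i=2
  ###.#|.  b29=0 t=3,i=6
  ###..|#  b28=1 t=1,i=3
  ##.##|#  b27=1 t=3,i=7
  ##.#.|.  b26=0 t=7,i=11
  ##..#|#  b25=1 t=0,i=7
  ##...|.  b24=0 t=1,i=4
  #.###|.  b23=0 t=1,i=9
  #.##.|.  b22=0 t=0,i=5
  #.#.#|#  b21=1 t=0,i=1
  #.#..|#  b20=1 t=0,i=11
  #..##|#  b19=1 t=1,i=14
  #..#.|.  b18=0 t=0,i=8
  #...#|.  b17=0 t=1,i=5
  #....|.  b16=0 t=0,i=13
  .####|#  b15=1 t=1,i=10
  .###.|.  b14=0 t=3,i=5
  .##.#|.  b13=0 t=6,i=11
  .##..|.  b12=0 t=0,i=6
  .#.##|.  b11=0 t=0,i=4
  .#.#.|#  b10=1 t=0,i=0
  .#..#|.  b9=0 t=5,i=12
  .#...|#  b8=1 t=0,i=12
  ..###|#  b7=1 t=1,i=15
  ..##.|#  b6=1 t=2,i=2
  ..#.#|#  b5=1 t=0,i=9
  ..#..|#  b4=1 t=4,i=15
  ...##|.  b3=0 t=2,i=1
  ...#.|#  b2=1 t=0,i=16
  ....#|#  b1=1 t=0,i=15
  .....|.  b0=0 t=0,i=14
  bits 01011010001110001000010111110110 = 1513653750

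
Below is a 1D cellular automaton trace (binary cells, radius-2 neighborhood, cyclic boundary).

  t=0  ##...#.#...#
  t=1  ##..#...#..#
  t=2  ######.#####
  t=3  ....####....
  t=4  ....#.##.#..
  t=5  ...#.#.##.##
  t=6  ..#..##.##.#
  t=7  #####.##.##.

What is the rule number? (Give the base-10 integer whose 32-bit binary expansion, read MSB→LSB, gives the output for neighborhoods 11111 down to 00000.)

2125298580

  ##### -> .   bit 31 = 0  t=2,i=0
  ####. -> #   bit 30 = 1  t=2,i=4
  ###.# -> #   bit 29 = 1  t=2,i=5
  ###.. -> #   bit 28 = 1  t=0,i=1
  ##.## -> #   bit 27 = 1  t=2,i=6
  ##.#. -> #   bit 26 = 1  t=4,i=8
  ##..# -> #   bit 25 = 1  t=1,i=2
  ##... -> .   bit 24 = 0  t=0,i=2
  #.### -> #   bit 23 = 1  t=2,i=7
  #.##. -> .   bit 22 = 0  t=4,i=6
  #.#.# -> #   bit 21 = 1  t=5,i=5
  #.#.. -> .   bit 20 = 0  t=0,i=7
  #..## -> #   bit 19 = 1  t=1,i=10
  #..#. -> #   bit 18 = 1  t=1,i=3
  #...# -> .   bit 17 = 0  t=0,i=3
  #.... -> #   bit 16 = 1  t=3,i=9
  .#### -> .   bit 15 = 0  t=2,i=8
  .###. -> #   bit 14 = 1  t=0,i=0
  .##.# -> #   bit 13 = 1  t=4,i=7
  .##.. -> #   bit 12 = 1  t=5,i=11
  .#.## -> #   bit 11 = 1  t=4,i=5
  .#.#. -> .   bit 10 = 0  t=0,i=6
  .#..# -> #   bit 9 = 1  t=1,i=9
  .#... -> #   bit 8 = 1  t=0,i=8
  ..### -> #   bit 7 = 1  t=0,i=11
  ..##. -> .   bit 6 = 0  t=6,i=5
  ..#.# -> .   bit 5 = 0  t=0,i=5
  ..#.. -> #   bit 4 = 1  t=1,i=4
  ...## -> .   bit 3 = 0  t=0,i=10
  ...#. -> #   bit 2 = 1  t=0,i=4
  ....# -> .   bit 1 = 0  t=3,i=2
  ..... -> .   bit 0 = 0  t=3,i=0
  bits 01111110101011010111101110010100 = 2125298580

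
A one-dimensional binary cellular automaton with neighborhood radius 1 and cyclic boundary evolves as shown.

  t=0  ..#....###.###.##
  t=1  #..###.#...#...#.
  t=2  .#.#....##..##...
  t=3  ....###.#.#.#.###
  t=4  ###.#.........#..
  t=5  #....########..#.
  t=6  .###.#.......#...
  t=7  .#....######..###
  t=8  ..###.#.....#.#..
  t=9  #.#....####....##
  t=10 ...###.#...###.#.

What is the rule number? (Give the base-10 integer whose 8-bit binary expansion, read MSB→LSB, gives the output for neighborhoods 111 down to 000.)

  nb ###: next=.  (t=0,i=8, bit7=0)
  nb ##.: next=.  (t=0,i=9, bit6=0)
  nb #.#: next=.  (t=0,i=10, bit5=0)
  nb #..: next=#  (t=0,i=0, bit4=1)
  nb .##: next=#  (t=0,i=7, bit3=1)
  nb .#.: next=.  (t=0,i=2, bit2=0)
  nb ..#: next=.  (t=0,i=1, bit1=0)
  nb ...: next=#  (t=0,i=4, bit0=1)
  bits 00011001 = 25

25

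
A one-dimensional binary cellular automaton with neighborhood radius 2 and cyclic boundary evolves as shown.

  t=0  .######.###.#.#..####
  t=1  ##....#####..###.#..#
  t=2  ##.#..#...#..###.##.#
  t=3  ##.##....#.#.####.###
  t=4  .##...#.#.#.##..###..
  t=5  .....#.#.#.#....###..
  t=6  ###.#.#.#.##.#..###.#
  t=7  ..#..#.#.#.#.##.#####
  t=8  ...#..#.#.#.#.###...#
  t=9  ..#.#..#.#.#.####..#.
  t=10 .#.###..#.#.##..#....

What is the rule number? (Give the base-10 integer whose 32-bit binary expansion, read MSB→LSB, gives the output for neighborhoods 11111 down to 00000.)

  nb #####: next=.  (t=0,i=3, bit31=0)
  nb ####.: next=.  (t=0,i=5, bit30=0)
  nb ###.#: next=#  (t=0,i=6, bit29=1)
  nb ###..: next=#  (t=1,i=1, bit28=1)
  nb ##.##: next=#  (t=0,i=0, bit27=1)
  nb ##.#.: next=.  (t=0,i=11, bit26=0)
  nb ##..#: next=.  (t=1,i=11, bit25=0)
  nb ##...: next=.  (t=1,i=2, bit24=0)
  nb #.###: next=#  (t=0,i=1, bit23=1)
  nb #.##.: next=.  (t=2,i=17, bit22=0)
  nb #.#.#: next=.  (t=0,i=12, bit21=0)
  nb #.#..: next=#  (t=0,i=14, bit20=1)
  nb #..##: next=.  (t=0,i=16, bit19=0)
  nb #..#.: next=.  (t=2,i=5, bit18=0)
  nb #...#: next=.  (t=2,i=8, bit17=0)
  nb #....: next=#  (t=1,i=3, bit16=1)
  nb .####: next=.  (t=0,i=2, bit15=0)
  nb .###.: next=#  (t=0,i=9, bit14=1)
  nb .##.#: next=#  (t=2,i=18, bit13=1)
  nb .##..: next=.  (t=3,i=4, bit12=0)
  nb .#.##: next=#  (t=3,i=12, bit11=1)
  nb .#.#.: next=#  (t=0,i=13, bit10=1)
  nb .#..#: next=#  (t=0,i=15, bit9=1)
  nb .#...: next=.  (t=2,i=7, bit8=0)
  nb ..###: next=#  (t=0,i=17, bit7=1)
  nb ..##.: next=.  (t=4,i=1, bit6=0)
  nb ..#.#: next=.  (t=3,i=9, bit5=0)
  nb ..#..: next=.  (t=2,i=6, bit4=0)
  nb ...##: next=.  (t=1,i=5, bit3=0)
  nb ...#.: next=#  (t=2,i=9, bit2=1)
  nb ....#: next=.  (t=1,i=4, bit1=0)
  nb .....: next=#  (t=5,i=0, bit0=1)
  bits 00111000100100010110111010000101 = 949055109

949055109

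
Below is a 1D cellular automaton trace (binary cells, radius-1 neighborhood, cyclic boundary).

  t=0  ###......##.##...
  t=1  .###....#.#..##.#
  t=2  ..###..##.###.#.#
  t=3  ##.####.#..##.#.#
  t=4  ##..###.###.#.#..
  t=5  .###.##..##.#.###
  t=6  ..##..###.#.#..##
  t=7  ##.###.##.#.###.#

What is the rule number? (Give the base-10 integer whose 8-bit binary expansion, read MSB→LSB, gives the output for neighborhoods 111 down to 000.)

214

  ### -> #   bit 7 = 1  t=0,i=1
  ##. -> #   bit 6 = 1  t=0,i=2
  #.# -> .   bit 5 = 0  t=0,i=11
  #.. -> #   bit 4 = 1  t=0,i=3
  .## -> .   bit 3 = 0  t=0,i=0
  .#. -> #   bit 2 = 1  t=1,i=8
  ..# -> #   bit 1 = 1  t=0,i=8
  ... -> .   bit 0 = 0  t=0,i=4
  bits 11010110 = 214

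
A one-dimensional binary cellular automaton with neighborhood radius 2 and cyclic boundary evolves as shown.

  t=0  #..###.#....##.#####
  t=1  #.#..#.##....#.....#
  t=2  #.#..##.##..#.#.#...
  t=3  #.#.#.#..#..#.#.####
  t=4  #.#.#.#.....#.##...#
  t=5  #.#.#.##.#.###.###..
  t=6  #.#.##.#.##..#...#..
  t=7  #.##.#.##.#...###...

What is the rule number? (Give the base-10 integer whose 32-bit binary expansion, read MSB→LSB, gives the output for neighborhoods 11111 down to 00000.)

  nb #####: next=.  (t=0,i=17, bit31=0)
  nb ####.: next=#  (t=0,i=19, bit30=1)
  nb ###.#: next=#  (t=0,i=5, bit29=1)
  nb ###..: next=#  (t=0,i=0, bit28=1)
  nb ##.##: next=.  (t=0,i=14, bit27=0)
  nb ##.#.: next=.  (t=0,i=6, bit26=0)
  nb ##..#: next=.  (t=0,i=1, bit25=0)
  nb ##...: next=#  (t=1,i=9, bit24=1)
  nb #.###: next=.  (t=0,i=15, bit23=0)
  nb #.##.: next=.  (t=1,i=7, bit22=0)
  nb #.#.#: next=#  (t=2,i=14, bit21=1)
  nb #.#..: next=#  (t=0,i=7, bit20=1)
  nb #..##: next=#  (t=0,i=2, bit19=1)
  nb #..#.: next=.  (t=1,i=4, bit18=0)
  nb #...#: next=#  (t=2,i=18, bit17=1)
  nb #....: next=.  (t=0,i=9, bit16=0)
  nb .####: next=.  (t=0,i=16, bit15=0)
  nb .###.: next=.  (t=0,i=4, bit14=0)
  nb .##.#: next=#  (t=0,i=13, bit13=1)
  nb .##..: next=#  (t=1,i=8, bit12=1)
  nb .#.##: next=#  (t=1,i=6, bit11=1)
  nb .#.#.: next=.  (t=2,i=1, bit10=0)
  nb .#..#: next=.  (t=1,i=3, bit9=0)
  nb .#...: next=#  (t=0,i=8, bit8=1)
  nb ..###: next=.  (t=0,i=3, bit7=0)
  nb ..##.: next=.  (t=0,i=12, bit6=0)
  nb ..#.#: next=#  (t=1,i=5, bit5=1)
  nb ..#..: next=.  (t=1,i=13, bit4=0)
  nb ...##: next=.  (t=0,i=11, bit3=0)
  nb ...#.: next=#  (t=1,i=12, bit2=1)
  nb ....#: next=.  (t=0,i=10, bit1=0)
  nb .....: next=#  (t=1,i=16, bit0=1)
  bits 01110001001110100011100100100101 = 1899641125

1899641125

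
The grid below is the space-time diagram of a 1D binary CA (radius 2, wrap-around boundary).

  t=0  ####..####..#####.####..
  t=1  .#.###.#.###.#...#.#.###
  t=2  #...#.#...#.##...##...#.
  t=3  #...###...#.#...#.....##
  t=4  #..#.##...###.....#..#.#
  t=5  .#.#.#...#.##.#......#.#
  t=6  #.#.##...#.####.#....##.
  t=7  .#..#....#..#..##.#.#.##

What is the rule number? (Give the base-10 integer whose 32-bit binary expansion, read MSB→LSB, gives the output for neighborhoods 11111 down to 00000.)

  nb #####: next=.  (t=0,i=14, bit31=0)
  nb ####.: next=.  (t=0,i=2, bit30=0)
  nb ###.#: next=.  (t=0,i=16, bit29=0)
  nb ###..: next=#  (t=0,i=3, bit28=1)
  nb ##.##: next=#  (t=0,i=17, bit27=1)
  nb ##.#.: next=#  (t=1,i=0, bit26=1)
  nb ##..#: next=#  (t=0,i=4, bit25=1)
  nb ##...: next=.  (t=2,i=14, bit24=0)
  nb #.###: next=.  (t=0,i=18, bit23=0)
  nb #.##.: next=#  (t=2,i=12, bit22=1)
  nb #.#.#: next=.  (t=1,i=1, bit21=0)
  nb #.#..: next=#  (t=1,i=13, bit20=1)
  nb #..##: next=#  (t=0,i=5, bit19=1)
  nb #..#.: next=.  (t=4,i=2, bit18=0)
  nb #...#: next=.  (t=1,i=15, bit17=0)
  nb #....: next=#  (t=3,i=18, bit16=1)
  nb .####: next=#  (t=0,i=1, bit15=1)
  nb .###.: next=#  (t=1,i=4, bit14=1)
  nb .##.#: next=#  (t=5,i=12, bit13=1)
  nb .##..: next=.  (t=2,i=13, bit12=0)
  nb .#.##: next=.  (t=1,i=2, bit11=0)
  nb .#.#.: next=#  (t=1,i=18, bit10=1)
  nb .#..#: next=.  (t=4,i=19, bit9=0)
  nb .#...: next=.  (t=1,i=14, bit8=0)
  nb ..###: next=.  (t=0,i=0, bit7=0)
  nb ..##.: next=.  (t=2,i=17, bit6=0)
  nb ..#.#: next=#  (t=1,i=17, bit5=1)
  nb ..#..: next=.  (t=3,i=16, bit4=0)
  nb ...##: next=#  (t=2,i=16, bit3=1)
  nb ...#.: next=.  (t=1,i=16, bit2=0)
  nb ....#: next=.  (t=3,i=20, bit1=0)
  nb .....: next=.  (t=3,i=19, bit0=0)
  bits 00011110010110011110010000101000 = 509207592

509207592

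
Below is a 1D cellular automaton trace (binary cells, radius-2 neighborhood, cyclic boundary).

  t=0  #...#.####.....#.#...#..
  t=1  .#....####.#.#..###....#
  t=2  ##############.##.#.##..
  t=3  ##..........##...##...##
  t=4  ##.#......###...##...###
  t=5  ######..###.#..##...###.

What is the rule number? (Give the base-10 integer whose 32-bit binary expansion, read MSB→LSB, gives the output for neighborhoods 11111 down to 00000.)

  [31] ##### => .  t=2,i=2
  [30] ####. => #  t=0,i=8
  [29] ###.# => #  t=1,i=9
  [28] ###.. => #  t=0,i=9
  [27] ##.## => .  t=2,i=14
  [26] ##.#. => #  t=1,i=10
  [25] ##..# => #  t=2,i=22
  [24] ##... => .  t=0,i=10
  [23] #.### => #  t=0,i=6
  [22] #.##. => .  t=2,i=15
  [21] #.#.# => #  t=1,i=11
  [20] #.#.. => #  t=0,i=17
  [19] #..## => #  t=1,i=15
  [18] #..#. => #  t=0,i=23
  [17] #...# => .  t=0,i=2
  [16] #.... => #  t=0,i=11
  [15] .#### => #  t=0,i=7
  [14] .###. => .  t=1,i=17
  [13] .##.# => .  t=2,i=16
  [12] .##.. => .  t=2,i=21
  [11] .#.## => .  t=0,i=5
  [10] .#.#. => #  t=0,i=16
  [9] .#..# => .  t=0,i=22
  [8] .#... => #  t=0,i=1
  [7] ..### => #  t=1,i=6
  [6] ..##. => #  t=3,i=12
  [5] ..#.# => .  t=0,i=4
  [4] ..#.. => .  t=0,i=0
  [3] ...## => #  t=1,i=5
  [2] ...#. => .  t=0,i=3
  [1] ....# => #  t=0,i=13
  [0] ..... => .  t=0,i=12
  bits 01110110101111011000010111001010 = 1992132042

1992132042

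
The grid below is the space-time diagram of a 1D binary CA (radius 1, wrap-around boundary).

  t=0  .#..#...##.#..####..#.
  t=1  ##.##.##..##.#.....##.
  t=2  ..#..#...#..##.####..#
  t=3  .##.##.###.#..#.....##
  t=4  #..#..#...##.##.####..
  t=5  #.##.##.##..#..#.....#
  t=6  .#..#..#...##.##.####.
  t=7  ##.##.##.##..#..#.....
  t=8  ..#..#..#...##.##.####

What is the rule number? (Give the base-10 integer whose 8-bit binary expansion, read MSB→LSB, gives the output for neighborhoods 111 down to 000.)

39

  nb ###: next=.  (t=0,i=15, bit7=0)
  nb ##.: next=.  (t=0,i=9, bit6=0)
  nb #.#: next=#  (t=0,i=10, bit5=1)
  nb #..: next=.  (t=0,i=2, bit4=0)
  nb .##: next=.  (t=0,i=8, bit3=0)
  nb .#.: next=#  (t=0,i=1, bit2=1)
  nb ..#: next=#  (t=0,i=0, bit1=1)
  nb ...: next=#  (t=0,i=6, bit0=1)
  bits 00100111 = 39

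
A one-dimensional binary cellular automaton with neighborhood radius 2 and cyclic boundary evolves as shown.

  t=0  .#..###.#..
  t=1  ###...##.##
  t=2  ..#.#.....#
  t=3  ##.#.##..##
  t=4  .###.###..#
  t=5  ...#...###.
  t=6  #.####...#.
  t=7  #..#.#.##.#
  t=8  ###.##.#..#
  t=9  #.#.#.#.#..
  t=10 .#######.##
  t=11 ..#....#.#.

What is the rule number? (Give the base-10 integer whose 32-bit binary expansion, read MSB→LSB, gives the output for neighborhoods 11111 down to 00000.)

912758548

  nb #####: next=.  (t=1,i=0, bit31=0)
  nb ####.: next=.  (t=1,i=1, bit30=0)
  nb ###.#: next=#  (t=0,i=6, bit29=1)
  nb ###..: next=#  (t=1,i=2, bit28=1)
  nb ##.##: next=.  (t=1,i=8, bit27=0)
  nb ##.#.: next=#  (t=0,i=7, bit26=1)
  nb ##..#: next=#  (t=3,i=7, bit25=1)
  nb ##...: next=.  (t=1,i=3, bit24=0)
  nb #.###: next=.  (t=1,i=9, bit23=0)
  nb #.##.: next=#  (t=3,i=5, bit22=1)
  nb #.#.#: next=#  (t=3,i=3, bit21=1)
  nb #.#..: next=.  (t=0,i=8, bit20=0)
  nb #..##: next=.  (t=0,i=3, bit19=0)
  nb #..#.: next=#  (t=2,i=1, bit18=1)
  nb #...#: next=#  (t=0,i=10, bit17=1)
  nb #....: next=#  (t=2,i=6, bit16=1)
  nb .####: next=#  (t=1,i=10, bit15=1)
  nb .###.: next=.  (t=0,i=5, bit14=0)
  nb .##.#: next=.  (t=1,i=7, bit13=0)
  nb .##..: next=#  (t=3,i=6, bit12=1)
  nb .#.##: next=.  (t=3,i=4, bit11=0)
  nb .#.#.: next=#  (t=2,i=3, bit10=1)
  nb .#..#: next=#  (t=0,i=2, bit9=1)
  nb .#...: next=#  (t=0,i=9, bit8=1)
  nb ..###: next=.  (t=0,i=4, bit7=0)
  nb ..##.: next=.  (t=1,i=6, bit6=0)
  nb ..#.#: next=.  (t=2,i=2, bit5=0)
  nb ..#..: next=#  (t=0,i=1, bit4=1)
  nb ...##: next=.  (t=1,i=5, bit3=0)
  nb ...#.: next=#  (t=0,i=0, bit2=1)
  nb ....#: next=.  (t=2,i=8, bit1=0)
  nb .....: next=.  (t=2,i=7, bit0=0)
  bits 00110110011001111001011100010100 = 912758548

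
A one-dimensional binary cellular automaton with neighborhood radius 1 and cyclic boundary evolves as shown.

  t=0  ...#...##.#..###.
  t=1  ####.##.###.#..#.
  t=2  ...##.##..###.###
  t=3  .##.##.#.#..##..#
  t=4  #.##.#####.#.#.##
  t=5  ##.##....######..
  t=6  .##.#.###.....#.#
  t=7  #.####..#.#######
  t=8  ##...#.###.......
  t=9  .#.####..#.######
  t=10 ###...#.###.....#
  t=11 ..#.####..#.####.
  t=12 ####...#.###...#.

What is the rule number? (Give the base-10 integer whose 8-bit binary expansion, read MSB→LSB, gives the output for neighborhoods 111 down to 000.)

103

  [7] ### => .  t=0,i=14
  [6] ##. => #  t=0,i=8
  [5] #.# => #  t=0,i=9
  [4] #.. => .  t=0,i=4
  [3] .## => .  t=0,i=7
  [2] .#. => #  t=0,i=3
  [1] ..# => #  t=0,i=2
  [0] ... => #  t=0,i=0
  bits 01100111 = 103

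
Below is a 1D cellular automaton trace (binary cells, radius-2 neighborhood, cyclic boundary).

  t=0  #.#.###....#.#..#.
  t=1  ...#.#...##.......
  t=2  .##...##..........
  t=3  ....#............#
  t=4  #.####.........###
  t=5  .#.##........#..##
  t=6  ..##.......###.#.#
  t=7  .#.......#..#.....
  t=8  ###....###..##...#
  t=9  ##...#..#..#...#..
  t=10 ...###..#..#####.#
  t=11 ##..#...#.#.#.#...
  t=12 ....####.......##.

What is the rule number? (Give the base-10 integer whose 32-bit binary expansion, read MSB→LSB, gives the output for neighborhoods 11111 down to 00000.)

  #####|.  b31=0 t=10,i=13
  ####.|#  b30=1 t=4,i=4
  ###.#|.  b29=0 t=4,i=0
  ###..|.  b28=0 t=0,i=6
  ##.##|#  b27=1 t=4,i=1
  ##.#.|.  b26=0 t=5,i=0
  ##..#|.  b25=0 t=8,i=10
  ##...|.  b24=0 t=0,i=7
  #.###|.  b23=0 t=0,i=4
  #.##.|#  b22=1 t=5,i=3
  #.#.#|.  b21=0 t=0,i=0
  #.#..|.  b20=0 t=0,i=13
  #..##|#  b19=1 t=5,i=15
  #..#.|.  b18=0 t=0,i=15
  #...#|#  b17=1 t=1,i=7
  #....|.  b16=0 t=0,i=8
  .####|#  b15=1 t=4,i=3
  .###.|#  b14=1 t=0,i=5
  .##.#|#  b13=1 t=5,i=17
  .##..|.  b12=0 t=1,i=10
  .#.##|#  b11=1 t=0,i=3
  .#.#.|.  b10=0 t=0,i=1
  .#..#|.  b9=0 t=0,i=14
  .#...|#  b8=1 t=1,i=6
  ..###|.  b7=0 t=4,i=15
  ..##.|.  b6=0 t=1,i=9
  ..#.#|.  b5=0 t=0,i=11
  ..#..|#  b4=1 t=3,i=4
  ...##|.  b3=0 t=1,i=8
  ...#.|#  b2=1 t=0,i=10
  ....#|#  b1=1 t=0,i=9
  .....|.  b0=0 t=1,i=0
  bits 01001000010010101110100100010110 = 1212868886

1212868886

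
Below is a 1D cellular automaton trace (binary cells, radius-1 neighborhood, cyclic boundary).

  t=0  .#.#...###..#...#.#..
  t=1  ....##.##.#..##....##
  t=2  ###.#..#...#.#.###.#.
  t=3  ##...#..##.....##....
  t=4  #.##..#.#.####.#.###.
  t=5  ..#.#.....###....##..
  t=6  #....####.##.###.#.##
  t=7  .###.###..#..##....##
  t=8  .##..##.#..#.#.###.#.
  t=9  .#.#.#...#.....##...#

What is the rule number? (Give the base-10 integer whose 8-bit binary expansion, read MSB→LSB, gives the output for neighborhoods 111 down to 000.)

153

  nb ###: next=#  (t=0,i=8, bit7=1)
  nb ##.: next=.  (t=0,i=9, bit6=0)
  nb #.#: next=.  (t=0,i=2, bit5=0)
  nb #..: next=#  (t=0,i=4, bit4=1)
  nb .##: next=#  (t=0,i=7, bit3=1)
  nb .#.: next=.  (t=0,i=1, bit2=0)
  nb ..#: next=.  (t=0,i=0, bit1=0)
  nb ...: next=#  (t=0,i=5, bit0=1)
  bits 10011001 = 153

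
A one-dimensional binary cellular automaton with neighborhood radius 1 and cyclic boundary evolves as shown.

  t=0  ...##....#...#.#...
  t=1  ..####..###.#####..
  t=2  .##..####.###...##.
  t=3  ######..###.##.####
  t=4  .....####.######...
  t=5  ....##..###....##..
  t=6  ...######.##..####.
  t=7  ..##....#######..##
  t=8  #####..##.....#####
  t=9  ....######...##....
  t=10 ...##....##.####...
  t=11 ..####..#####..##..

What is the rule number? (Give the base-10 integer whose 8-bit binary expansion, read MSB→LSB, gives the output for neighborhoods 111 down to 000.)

  [7] ### => .  t=1,i=3
  [6] ##. => #  t=0,i=4
  [5] #.# => #  t=0,i=14
  [4] #.. => #  t=0,i=5
  [3] .## => #  t=0,i=3
  [2] .#. => #  t=0,i=9
  [1] ..# => #  t=0,i=2
  [0] ... => .  t=0,i=0
  bits 01111110 = 126

126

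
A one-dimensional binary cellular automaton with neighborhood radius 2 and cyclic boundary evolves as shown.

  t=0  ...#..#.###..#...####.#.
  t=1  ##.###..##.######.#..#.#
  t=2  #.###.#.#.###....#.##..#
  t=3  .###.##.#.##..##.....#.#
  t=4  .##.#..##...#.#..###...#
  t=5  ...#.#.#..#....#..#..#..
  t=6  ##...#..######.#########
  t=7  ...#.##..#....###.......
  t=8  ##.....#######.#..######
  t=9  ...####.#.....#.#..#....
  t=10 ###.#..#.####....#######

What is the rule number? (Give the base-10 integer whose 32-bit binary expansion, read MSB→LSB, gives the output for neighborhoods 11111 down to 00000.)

245875547

  #####|.  b31=0 t=1,i=13
  ####.|.  b30=0 t=0,i=19
  ###.#|.  b29=0 t=0,i=20
  ###..|.  b28=0 t=0,i=10
  ##.##|#  b27=1 t=1,i=2
  ##.#.|#  b26=1 t=0,i=21
  ##..#|#  b25=1 t=0,i=11
  ##...|.  b24=0 t=2,i=13
  #.###|#  b23=1 t=0,i=8
  #.##.|.  b22=0 t=2,i=19
  #.#.#|#  b21=1 t=2,i=6
  #.#..|.  b20=0 t=0,i=22
  #..##|.  b19=0 t=1,i=7
  #..#.|#  b18=1 t=0,i=5
  #...#|#  b17=1 t=0,i=15
  #....|#  b16=1 t=0,i=0
  .####|#  b15=1 t=0,i=18
  .###.|#  b14=1 t=0,i=9
  .##.#|.  b13=0 t=1,i=9
  .##..|.  b12=0 t=2,i=20
  .#.##|.  b11=0 t=0,i=7
  .#.#.|.  b10=0 t=2,i=7
  .#..#|#  b9=1 t=0,i=4
  .#...|#  b8=1 t=0,i=14
  ..###|.  b7=0 t=0,i=17
  ..##.|#  b6=1 t=1,i=8
  ..#.#|.  b5=0 t=0,i=6
  ..#..|#  b4=1 t=0,i=3
  ...##|#  b3=1 t=0,i=16
  ...#.|.  b2=0 t=0,i=2
  ....#|#  b1=1 t=0,i=1
  .....|#  b0=1 t=3,i=18
  bits 00001110101001111100001101011011 = 245875547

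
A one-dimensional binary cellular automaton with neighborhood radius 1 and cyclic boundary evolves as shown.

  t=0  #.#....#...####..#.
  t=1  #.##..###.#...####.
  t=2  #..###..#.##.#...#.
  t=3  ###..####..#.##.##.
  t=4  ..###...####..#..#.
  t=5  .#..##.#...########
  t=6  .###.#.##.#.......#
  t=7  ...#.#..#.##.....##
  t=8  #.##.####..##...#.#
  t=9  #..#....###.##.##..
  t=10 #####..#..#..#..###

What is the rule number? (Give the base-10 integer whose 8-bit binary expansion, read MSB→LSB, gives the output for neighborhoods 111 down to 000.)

  [7] ### => .  t=0,i=12
  [6] ##. => #  t=0,i=14
  [5] #.# => .  t=0,i=1
  [4] #.. => #  t=0,i=3
  [3] .## => .  t=0,i=11
  [2] .#. => #  t=0,i=0
  [1] ..# => #  t=0,i=6
  [0] ... => .  t=0,i=4
  bits 01010110 = 86

86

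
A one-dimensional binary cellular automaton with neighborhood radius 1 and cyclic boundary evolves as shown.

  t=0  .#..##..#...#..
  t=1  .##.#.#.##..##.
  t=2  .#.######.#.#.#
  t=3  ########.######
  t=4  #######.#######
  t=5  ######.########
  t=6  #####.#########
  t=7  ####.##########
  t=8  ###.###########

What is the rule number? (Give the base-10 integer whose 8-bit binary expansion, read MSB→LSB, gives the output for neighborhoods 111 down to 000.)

188

  nb ###: next=#  (t=2,i=4, bit7=1)
  nb ##.: next=.  (t=0,i=5, bit6=0)
  nb #.#: next=#  (t=1,i=3, bit5=1)
  nb #..: next=#  (t=0,i=2, bit4=1)
  nb .##: next=#  (t=0,i=4, bit3=1)
  nb .#.: next=#  (t=0,i=1, bit2=1)
  nb ..#: next=.  (t=0,i=0, bit1=0)
  nb ...: next=.  (t=0,i=10, bit0=0)
  bits 10111100 = 188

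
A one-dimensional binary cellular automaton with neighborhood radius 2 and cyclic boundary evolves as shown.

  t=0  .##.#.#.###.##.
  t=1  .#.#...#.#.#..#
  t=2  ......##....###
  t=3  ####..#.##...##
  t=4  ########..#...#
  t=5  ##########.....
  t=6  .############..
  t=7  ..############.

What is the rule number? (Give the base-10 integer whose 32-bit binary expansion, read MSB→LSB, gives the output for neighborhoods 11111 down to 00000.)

  nb #####: next=#  (t=3,i=0, bit31=1)
  nb ####.: next=#  (t=3,i=2, bit30=1)
  nb ###.#: next=.  (t=0,i=10, bit29=0)
  nb ###..: next=#  (t=2,i=14, bit28=1)
  nb ##.##: next=#  (t=0,i=11, bit27=1)
  nb ##.#.: next=#  (t=0,i=3, bit26=1)
  nb ##..#: next=#  (t=0,i=14, bit25=1)
  nb ##...: next=#  (t=2,i=0, bit24=1)
  nb #.###: next=.  (t=0,i=8, bit23=0)
  nb #.##.: next=.  (t=0,i=12, bit22=0)
  nb #.#.#: next=.  (t=0,i=4, bit21=0)
  nb #.#..: next=.  (t=1,i=3, bit20=0)
  nb #..##: next=.  (t=0,i=0, bit19=0)
  nb #..#.: next=#  (t=1,i=13, bit18=1)
  nb #...#: next=.  (t=1,i=5, bit17=0)
  nb #....: next=#  (t=2,i=1, bit16=1)
  nb .####: next=#  (t=3,i=14, bit15=1)
  nb .###.: next=#  (t=0,i=9, bit14=1)
  nb .##.#: next=.  (t=0,i=2, bit13=0)
  nb .##..: next=.  (t=0,i=13, bit12=0)
  nb .#.##: next=#  (t=0,i=7, bit11=1)
  nb .#.#.: next=.  (t=0,i=5, bit10=0)
  nb .#..#: next=#  (t=1,i=12, bit9=1)
  nb .#...: next=.  (t=1,i=4, bit8=0)
  nb ..###: next=.  (t=2,i=12, bit7=0)
  nb ..##.: next=#  (t=0,i=1, bit6=1)
  nb ..#.#: next=#  (t=1,i=7, bit5=1)
  nb ..#..: next=.  (t=4,i=10, bit4=0)
  nb ...##: next=.  (t=2,i=5, bit3=0)
  nb ...#.: next=#  (t=1,i=6, bit2=1)
  nb ....#: next=.  (t=2,i=4, bit1=0)
  nb .....: next=#  (t=2,i=2, bit0=1)
  bits 11011111000001011100101001100101 = 3741698661

3741698661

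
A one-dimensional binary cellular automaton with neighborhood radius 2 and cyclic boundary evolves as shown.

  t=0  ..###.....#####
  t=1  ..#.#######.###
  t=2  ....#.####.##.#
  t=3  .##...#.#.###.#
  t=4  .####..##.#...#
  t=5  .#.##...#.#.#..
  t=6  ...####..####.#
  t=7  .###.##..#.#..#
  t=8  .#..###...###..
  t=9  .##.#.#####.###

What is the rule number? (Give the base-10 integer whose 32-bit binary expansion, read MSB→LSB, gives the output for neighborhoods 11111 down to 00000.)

3656595099

  [31] ##### => #  t=0,i=12
  [30] ####. => #  t=0,i=13
  [29] ###.# => .  t=1,i=10
  [28] ###.. => #  t=0,i=4
  [27] ##.## => #  t=1,i=11
  [26] ##.#. => .  t=2,i=13
  [25] ##..# => .  t=0,i=0
  [24] ##... => #  t=0,i=5
  [23] #.### => #  t=1,i=4
  [22] #.##. => #  t=2,i=11
  [21] #.#.# => #  t=3,i=8
  [20] #.#.. => #  t=2,i=14
  [19] #..## => .  t=0,i=1
  [18] #..#. => .  t=1,i=1
  [17] #...# => #  t=3,i=4
  [16] #.... => #  t=0,i=6
  [15] .#### => .  t=0,i=11
  [14] .###. => .  t=0,i=3
  [13] .##.# => #  t=2,i=12
  [12] .##.. => #  t=3,i=2
  [11] .#.## => .  t=1,i=3
  [10] .#.#. => #  t=3,i=7
  [9] .#..# => #  t=7,i=12
  [8] .#... => .  t=2,i=0
  [7] ..### => #  t=0,i=2
  [6] ..##. => .  t=4,i=7
  [5] ..#.# => .  t=1,i=2
  [4] ..#.. => #  t=8,i=1
  [3] ...## => #  t=0,i=9
  [2] ...#. => .  t=2,i=3
  [1] ....# => #  t=0,i=8
  [0] ..... => #  t=0,i=7
  bits 11011001111100110011011010011011 = 3656595099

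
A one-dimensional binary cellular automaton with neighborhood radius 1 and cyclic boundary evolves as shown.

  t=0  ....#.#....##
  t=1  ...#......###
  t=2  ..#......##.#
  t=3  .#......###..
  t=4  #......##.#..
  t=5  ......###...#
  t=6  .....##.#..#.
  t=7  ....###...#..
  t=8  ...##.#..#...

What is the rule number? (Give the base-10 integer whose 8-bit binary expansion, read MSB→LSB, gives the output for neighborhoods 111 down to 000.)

74

  nb ###: next=.  (t=1,i=11, bit7=0)
  nb ##.: next=#  (t=0,i=12, bit6=1)
  nb #.#: next=.  (t=0,i=5, bit5=0)
  nb #..: next=.  (t=0,i=0, bit4=0)
  nb .##: next=#  (t=0,i=11, bit3=1)
  nb .#.: next=.  (t=0,i=4, bit2=0)
  nb ..#: next=#  (t=0,i=3, bit1=1)
  nb ...: next=.  (t=0,i=1, bit0=0)
  bits 01001010 = 74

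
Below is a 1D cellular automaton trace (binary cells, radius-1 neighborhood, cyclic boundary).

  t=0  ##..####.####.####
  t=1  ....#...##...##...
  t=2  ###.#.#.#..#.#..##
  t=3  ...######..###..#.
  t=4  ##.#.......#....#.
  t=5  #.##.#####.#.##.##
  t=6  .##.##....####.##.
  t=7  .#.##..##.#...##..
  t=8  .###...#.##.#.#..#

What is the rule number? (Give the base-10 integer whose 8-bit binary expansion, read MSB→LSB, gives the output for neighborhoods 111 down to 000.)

45

  ###|.  b7=0 t=0,i=0
  ##.|.  b6=0 t=0,i=1
  #.#|#  b5=1 t=0,i=8
  #..|.  b4=0 t=0,i=2
  .##|#  b3=1 t=0,i=4
  .#.|#  b2=1 t=1,i=4
  ..#|.  b1=0 t=0,i=3
  ...|#  b0=1 t=1,i=0
  bits 00101101 = 45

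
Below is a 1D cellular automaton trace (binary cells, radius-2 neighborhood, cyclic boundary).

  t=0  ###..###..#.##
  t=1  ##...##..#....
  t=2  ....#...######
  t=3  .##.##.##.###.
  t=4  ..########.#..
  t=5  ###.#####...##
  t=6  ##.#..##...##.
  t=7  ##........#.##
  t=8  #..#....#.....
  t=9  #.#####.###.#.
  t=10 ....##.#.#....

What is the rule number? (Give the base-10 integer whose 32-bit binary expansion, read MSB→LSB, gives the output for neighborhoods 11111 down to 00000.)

3359990170

  ##### -> #   bit 31 = 1  t=0,i=0
  ####. -> #   bit 30 = 1  t=0,i=1
  ###.# -> .   bit 29 = 0  t=4,i=9
  ###.. -> .   bit 28 = 0  t=0,i=2
  ##.## -> #   bit 27 = 1  t=3,i=3
  ##.#. -> .   bit 26 = 0  t=4,i=10
  ##..# -> .   bit 25 = 0  t=0,i=3
  ##... -> .   bit 24 = 0  t=1,i=2
  #.### -> .   bit 23 = 0  t=0,i=12
  #.##. -> #   bit 22 = 1  t=3,i=4
  #.#.# -> .   bit 21 = 0  t=9,i=0
  #.#.. -> .   bit 20 = 0  t=4,i=11
  #..## -> .   bit 19 = 0  t=0,i=4
  #..#. -> #   bit 18 = 1  t=0,i=9
  #...# -> .   bit 17 = 0  t=1,i=3
  #.... -> #   bit 16 = 1  t=1,i=11
  .#### -> .   bit 15 = 0  t=0,i=13
  .###. -> #   bit 14 = 1  t=0,i=6
  .##.# -> #   bit 13 = 1  t=3,i=2
  .##.. -> .   bit 12 = 0  t=1,i=1
  .#.## -> .   bit 11 = 0  t=0,i=11
  .#.#. -> .   bit 10 = 0  t=9,i=13
  .#..# -> .   bit 9 = 0  t=6,i=4
  .#... -> #   bit 8 = 1  t=1,i=10
  ..### -> #   bit 7 = 1  t=0,i=5
  ..##. -> .   bit 6 = 0  t=1,i=0
  ..#.# -> .   bit 5 = 0  t=0,i=10
  ..#.. -> #   bit 4 = 1  t=1,i=9
  ...## -> #   bit 3 = 1  t=1,i=4
  ...#. -> .   bit 2 = 0  t=2,i=3
  ....# -> #   bit 1 = 1  t=1,i=12
  ..... -> .   bit 0 = 0  t=7,i=4
  bits 11001000010001010110000110011010 = 3359990170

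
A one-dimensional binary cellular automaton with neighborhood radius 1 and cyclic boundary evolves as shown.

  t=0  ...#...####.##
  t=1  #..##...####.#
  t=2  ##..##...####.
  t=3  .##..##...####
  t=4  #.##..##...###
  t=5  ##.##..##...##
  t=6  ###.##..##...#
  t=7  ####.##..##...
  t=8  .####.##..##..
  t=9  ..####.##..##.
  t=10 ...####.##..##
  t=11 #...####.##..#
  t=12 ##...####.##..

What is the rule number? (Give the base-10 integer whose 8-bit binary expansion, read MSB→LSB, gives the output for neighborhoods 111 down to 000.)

  [7] ### => #  t=0,i=8
  [6] ##. => #  t=0,i=10
  [5] #.# => #  t=0,i=11
  [4] #.. => #  t=0,i=0
  [3] .## => .  t=0,i=7
  [2] .#. => #  t=0,i=3
  [1] ..# => .  t=0,i=2
  [0] ... => .  t=0,i=1
  bits 11110100 = 244

244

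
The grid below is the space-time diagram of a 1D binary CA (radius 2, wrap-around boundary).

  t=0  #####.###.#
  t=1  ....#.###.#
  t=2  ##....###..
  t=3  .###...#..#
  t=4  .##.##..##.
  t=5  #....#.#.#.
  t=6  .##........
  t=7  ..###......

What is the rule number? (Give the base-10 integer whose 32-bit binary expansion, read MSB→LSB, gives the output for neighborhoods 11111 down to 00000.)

563041024

  ##### -> .   bit 31 = 0  t=0,i=1
  ####. -> .   bit 30 = 0  t=0,i=3
  ###.# -> #   bit 29 = 1  t=0,i=4
  ###.. -> .   bit 28 = 0  t=2,i=8
  ##.## -> .   bit 27 = 0  t=0,i=5
  ##.#. -> .   bit 26 = 0  t=1,i=9
  ##..# -> .   bit 25 = 0  t=2,i=9
  ##... -> #   bit 24 = 1  t=2,i=2
  #.### -> #   bit 23 = 1  t=0,i=6
  #.##. -> .   bit 22 = 0  t=4,i=4
  #.#.# -> .   bit 21 = 0  t=5,i=7
  #.#.. -> .   bit 20 = 0  t=1,i=10
  #..## -> #   bit 19 = 1  t=2,i=10
  #..#. -> #   bit 18 = 1  t=3,i=9
  #...# -> #   bit 17 = 1  t=3,i=5
  #.... -> #   bit 16 = 1  t=1,i=1
  .#### -> .   bit 15 = 0  t=0,i=0
  .###. -> #   bit 14 = 1  t=0,i=7
  .##.# -> .   bit 13 = 0  t=4,i=2
  .##.. -> #   bit 12 = 1  t=2,i=1
  .#.## -> .   bit 11 = 0  t=1,i=5
  .#.#. -> .   bit 10 = 0  t=5,i=6
  .#..# -> #   bit 9 = 1  t=3,i=8
  .#... -> #   bit 8 = 1  t=1,i=0
  ..### -> .   bit 7 = 0  t=2,i=6
  ..##. -> .   bit 6 = 0  t=2,i=0
  ..#.# -> .   bit 5 = 0  t=1,i=4
  ..#.. -> .   bit 4 = 0  t=3,i=7
  ...## -> .   bit 3 = 0  t=2,i=5
  ...#. -> .   bit 2 = 0  t=1,i=3
  ....# -> .   bit 1 = 0  t=1,i=2
  ..... -> .   bit 0 = 0  t=6,i=5
  bits 00100001100011110101001100000000 = 563041024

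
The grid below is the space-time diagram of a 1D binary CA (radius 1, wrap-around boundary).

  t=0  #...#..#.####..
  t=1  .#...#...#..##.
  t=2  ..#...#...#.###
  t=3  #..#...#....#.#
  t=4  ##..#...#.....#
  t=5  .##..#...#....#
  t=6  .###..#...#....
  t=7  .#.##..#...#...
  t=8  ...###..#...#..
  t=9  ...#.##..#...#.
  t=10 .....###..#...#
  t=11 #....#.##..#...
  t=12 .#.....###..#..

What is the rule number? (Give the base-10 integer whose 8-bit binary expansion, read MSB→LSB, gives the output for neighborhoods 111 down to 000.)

  ### -> .   bit 7 = 0  t=0,i=10
  ##. -> #   bit 6 = 1  t=0,i=12
  #.# -> .   bit 5 = 0  t=0,i=8
  #.. -> #   bit 4 = 1  t=0,i=1
  .## -> #   bit 3 = 1  t=0,i=9
  .#. -> .   bit 2 = 0  t=0,i=0
  ..# -> .   bit 1 = 0  t=0,i=3
  ... -> .   bit 0 = 0  t=0,i=2
  bits 01011000 = 88

88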